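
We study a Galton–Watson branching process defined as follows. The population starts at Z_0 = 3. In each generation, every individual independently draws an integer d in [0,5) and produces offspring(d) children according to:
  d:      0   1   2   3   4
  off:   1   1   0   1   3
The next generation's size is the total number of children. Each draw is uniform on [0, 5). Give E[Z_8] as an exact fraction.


Outcome values over d=0..4: [1, 1, 0, 1, 3]
Σy = 6, Σy² = 12, M = 5
μ = 6/5 = 6/5,  σ² = 12/5 − (6/5)² = 24/25
E[Z_0] = 3
E[Z_1] = 6/5·E[Z_0] = 18/5
E[Z_2] = 6/5·E[Z_1] = 108/25
E[Z_3] = 6/5·E[Z_2] = 648/125
E[Z_4] = 6/5·E[Z_3] = 3888/625
E[Z_5] = 6/5·E[Z_4] = 23328/3125
E[Z_6] = 6/5·E[Z_5] = 139968/15625
E[Z_7] = 6/5·E[Z_6] = 839808/78125
E[Z_8] = 6/5·E[Z_7] = 5038848/390625

5038848/390625


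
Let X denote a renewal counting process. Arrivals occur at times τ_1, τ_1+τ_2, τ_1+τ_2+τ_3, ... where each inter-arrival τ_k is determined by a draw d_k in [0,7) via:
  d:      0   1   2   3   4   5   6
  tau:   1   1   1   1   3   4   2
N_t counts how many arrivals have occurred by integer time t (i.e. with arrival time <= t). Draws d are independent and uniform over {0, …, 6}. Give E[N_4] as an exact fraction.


5058/2401

Inter-arrival values over d=0..6: [1, 1, 1, 1, 3, 4, 2]
Each d has probability 1/7, so the pmf of τ is: f(1) = 4/7, f(2) = 1/7, f(3) = 1/7, f(4) = 1/7
Renewal equation for m(n) = E[N_n]: condition on τ_1 = k (if k <= n, one arrival plus a fresh copy on the remaining n−k steps): m(n) = F(n) + Σ_{k<=n} f(k)·m(n−k), where F(n) = P(τ <= n) and m(0) = 0
m(1) = F(1) = 4/7
m(2) = F(2) + f(1)·m(1) = 5/7 + 4/7·4/7 = 51/49
m(3) = F(3) + f(1)·m(2) + f(2)·m(1) = 6/7 + 4/7·51/49 + 1/7·4/7 = 526/343
m(4) = F(4) + f(1)·m(3) + f(2)·m(2) + f(3)·m(1) = 1 + 4/7·526/343 + 1/7·51/49 + 1/7·4/7 = 5058/2401
E[N_4] = m(4) = 5058/2401


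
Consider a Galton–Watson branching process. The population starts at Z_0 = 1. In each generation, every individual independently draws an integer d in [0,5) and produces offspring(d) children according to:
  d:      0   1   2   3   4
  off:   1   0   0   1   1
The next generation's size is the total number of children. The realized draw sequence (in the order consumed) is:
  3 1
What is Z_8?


gen 0: Z_0=1, draws=[3], offspring=[1], Z_1=1
gen 1: Z_1=1, draws=[1], offspring=[0], Z_2=0
gen 2: Z_2=0, draws=[], offspring=[], Z_3=0
gen 3: Z_3=0, draws=[], offspring=[], Z_4=0
gen 4: Z_4=0, draws=[], offspring=[], Z_5=0
gen 5: Z_5=0, draws=[], offspring=[], Z_6=0
gen 6: Z_6=0, draws=[], offspring=[], Z_7=0
gen 7: Z_7=0, draws=[], offspring=[], Z_8=0

0


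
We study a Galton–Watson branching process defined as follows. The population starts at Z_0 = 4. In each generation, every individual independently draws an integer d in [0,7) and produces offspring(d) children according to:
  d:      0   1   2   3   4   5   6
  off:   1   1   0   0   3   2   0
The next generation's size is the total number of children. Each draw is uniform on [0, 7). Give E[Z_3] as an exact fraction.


Outcome values over d=0..6: [1, 1, 0, 0, 3, 2, 0]
Σy = 7, Σy² = 15, M = 7
μ = 7/7 = 1,  σ² = 15/7 − (1)² = 8/7
E[Z_0] = 4
E[Z_1] = 1·E[Z_0] = 4
E[Z_2] = 1·E[Z_1] = 4
E[Z_3] = 1·E[Z_2] = 4

4


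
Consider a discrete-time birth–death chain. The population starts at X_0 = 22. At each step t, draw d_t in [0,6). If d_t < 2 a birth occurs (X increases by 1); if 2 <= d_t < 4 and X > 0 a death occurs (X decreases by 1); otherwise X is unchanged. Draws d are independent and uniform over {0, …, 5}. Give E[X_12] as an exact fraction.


X can drop by at most 1 per step and X_0 = 22 > T = 12, so X_t >= 22 − t >= 10 > 0 for every t <= 12: the floor at 0 (the 'and X > 0' condition) never binds. Hence X_12 = X_0 + Σ_{t<12} Y_t with i.i.d. increments Y_t = y(d_t) ∈ {+1, −1, 0}.
Outcome values over d=0..5: [1, 1, -1, -1, 0, 0]
Σy = 0, Σy² = 4, M = 6
μ = 0/6 = 0,  σ² = 4/6 − (0)² = 2/3
E[X_12] = 22 + 12·(0) = 22

22


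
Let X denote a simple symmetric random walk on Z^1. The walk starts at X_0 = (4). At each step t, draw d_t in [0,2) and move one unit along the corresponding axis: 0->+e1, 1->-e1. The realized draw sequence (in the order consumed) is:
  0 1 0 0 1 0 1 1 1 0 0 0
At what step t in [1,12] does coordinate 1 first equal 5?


1

t=0: X=(4), d=0 → +e1, X_1=(5)
t=1: X=(5), d=1 → -e1, X_2=(4)
t=2: X=(4), d=0 → +e1, X_3=(5)
t=3: X=(5), d=0 → +e1, X_4=(6)
t=4: X=(6), d=1 → -e1, X_5=(5)
t=5: X=(5), d=0 → +e1, X_6=(6)
t=6: X=(6), d=1 → -e1, X_7=(5)
t=7: X=(5), d=1 → -e1, X_8=(4)
t=8: X=(4), d=1 → -e1, X_9=(3)
t=9: X=(3), d=0 → +e1, X_10=(4)
t=10: X=(4), d=0 → +e1, X_11=(5)
t=11: X=(5), d=0 → +e1, X_12=(6)


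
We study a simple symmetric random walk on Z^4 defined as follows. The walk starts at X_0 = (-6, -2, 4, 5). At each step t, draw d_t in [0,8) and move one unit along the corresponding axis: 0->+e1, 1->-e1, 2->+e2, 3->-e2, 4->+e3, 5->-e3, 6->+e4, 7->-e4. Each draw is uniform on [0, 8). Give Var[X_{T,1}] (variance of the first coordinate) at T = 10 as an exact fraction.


5/2

Outcome values over d=0..7: [1, -1, 0, 0, 0, 0, 0, 0]
Σy = 0, Σy² = 2, M = 8
μ = 0/8 = 0,  σ² = 2/8 − (0)² = 1/4
Independent increments: Var[X_10] = 10·σ² = 10·(1/4) = 5/2


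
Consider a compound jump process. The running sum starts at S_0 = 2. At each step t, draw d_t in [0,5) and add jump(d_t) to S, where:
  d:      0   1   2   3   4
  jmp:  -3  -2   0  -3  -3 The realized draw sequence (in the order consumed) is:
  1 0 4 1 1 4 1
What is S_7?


t=0: S=2, d=1, jump=-2, S_1=0
t=1: S=0, d=0, jump=-3, S_2=-3
t=2: S=-3, d=4, jump=-3, S_3=-6
t=3: S=-6, d=1, jump=-2, S_4=-8
t=4: S=-8, d=1, jump=-2, S_5=-10
t=5: S=-10, d=4, jump=-3, S_6=-13
t=6: S=-13, d=1, jump=-2, S_7=-15

-15


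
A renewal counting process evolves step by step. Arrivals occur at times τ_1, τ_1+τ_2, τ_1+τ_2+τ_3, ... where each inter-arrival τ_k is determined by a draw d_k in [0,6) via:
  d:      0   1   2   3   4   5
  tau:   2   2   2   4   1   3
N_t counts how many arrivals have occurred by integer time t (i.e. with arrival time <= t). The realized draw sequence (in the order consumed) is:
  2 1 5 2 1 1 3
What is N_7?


3

draw d_1=2: τ_1=2, arrival time A_1=2
draw d_2=1: τ_2=2, arrival time A_2=4
draw d_3=5: τ_3=3, arrival time A_3=7
draw d_4=2: τ_4=2, arrival time A_4=9
draw d_5=1: τ_5=2, arrival time A_5=11
draw d_6=1: τ_6=2, arrival time A_6=13
draw d_7=3: τ_7=4, arrival time A_7=17
N_t over t=0..7: 0:0 1:0 2:1 3:1 4:2 5:2 6:2 7:3


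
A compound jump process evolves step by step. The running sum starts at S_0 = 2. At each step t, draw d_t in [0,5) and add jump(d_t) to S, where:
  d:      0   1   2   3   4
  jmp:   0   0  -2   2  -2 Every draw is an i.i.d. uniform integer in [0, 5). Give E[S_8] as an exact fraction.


Outcome values over d=0..4: [0, 0, -2, 2, -2]
Σy = -2, Σy² = 12, M = 5
μ = -2/5 = -2/5,  σ² = 12/5 − (-2/5)² = 56/25
E[S_8] = 2 + 8·(-2/5) = -6/5

-6/5


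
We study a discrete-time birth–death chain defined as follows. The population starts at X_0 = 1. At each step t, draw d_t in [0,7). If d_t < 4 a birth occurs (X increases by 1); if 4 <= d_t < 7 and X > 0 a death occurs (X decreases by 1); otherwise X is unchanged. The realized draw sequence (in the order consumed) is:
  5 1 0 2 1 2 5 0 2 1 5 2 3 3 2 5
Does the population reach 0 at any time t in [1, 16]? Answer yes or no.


yes

t=0: X=1, d=5 → death, X_1=0
t=1: X=0, d=1 → birth, X_2=1
t=2: X=1, d=0 → birth, X_3=2
t=3: X=2, d=2 → birth, X_4=3
t=4: X=3, d=1 → birth, X_5=4
t=5: X=4, d=2 → birth, X_6=5
t=6: X=5, d=5 → death, X_7=4
t=7: X=4, d=0 → birth, X_8=5
t=8: X=5, d=2 → birth, X_9=6
t=9: X=6, d=1 → birth, X_10=7
t=10: X=7, d=5 → death, X_11=6
t=11: X=6, d=2 → birth, X_12=7
t=12: X=7, d=3 → birth, X_13=8
t=13: X=8, d=3 → birth, X_14=9
t=14: X=9, d=2 → birth, X_15=10
t=15: X=10, d=5 → death, X_16=9


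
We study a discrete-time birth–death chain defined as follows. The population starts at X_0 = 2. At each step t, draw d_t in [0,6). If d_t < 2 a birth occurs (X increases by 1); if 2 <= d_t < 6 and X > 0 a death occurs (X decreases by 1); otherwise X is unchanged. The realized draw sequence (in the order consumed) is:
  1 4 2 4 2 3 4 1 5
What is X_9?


0

t=0: X=2, d=1 → birth, X_1=3
t=1: X=3, d=4 → death, X_2=2
t=2: X=2, d=2 → death, X_3=1
t=3: X=1, d=4 → death, X_4=0
t=4: X=0, d=2 → hold, X_5=0
t=5: X=0, d=3 → hold, X_6=0
t=6: X=0, d=4 → hold, X_7=0
t=7: X=0, d=1 → birth, X_8=1
t=8: X=1, d=5 → death, X_9=0


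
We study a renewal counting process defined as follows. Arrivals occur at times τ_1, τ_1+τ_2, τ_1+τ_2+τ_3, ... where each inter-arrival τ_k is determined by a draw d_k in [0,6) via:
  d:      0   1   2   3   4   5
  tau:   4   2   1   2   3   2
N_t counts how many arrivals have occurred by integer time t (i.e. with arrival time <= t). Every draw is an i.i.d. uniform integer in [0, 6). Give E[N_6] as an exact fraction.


111085/46656

Inter-arrival values over d=0..5: [4, 2, 1, 2, 3, 2]
Each d has probability 1/6, so the pmf of τ is: f(1) = 1/6, f(2) = 1/2, f(3) = 1/6, f(4) = 1/6
Renewal equation for m(n) = E[N_n]: condition on τ_1 = k (if k <= n, one arrival plus a fresh copy on the remaining n−k steps): m(n) = F(n) + Σ_{k<=n} f(k)·m(n−k), where F(n) = P(τ <= n) and m(0) = 0
m(1) = F(1) = 1/6
m(2) = F(2) + f(1)·m(1) = 2/3 + 1/6·1/6 = 25/36
m(3) = F(3) + f(1)·m(2) + f(2)·m(1) = 5/6 + 1/6·25/36 + 1/2·1/6 = 223/216
m(4) = F(4) + f(1)·m(3) + f(2)·m(2) + f(3)·m(1) = 1 + 1/6·223/216 + 1/2·25/36 + 1/6·1/6 = 2005/1296
m(5) = F(5) + f(1)·m(4) + f(2)·m(3) + f(3)·m(2) + f(4)·m(1) = 1 + 1/6·2005/1296 + 1/2·223/216 + 1/6·25/36 + 1/6·1/6 = 14911/7776
m(6) = F(6) + f(1)·m(5) + f(2)·m(4) + f(3)·m(3) + f(4)·m(2) = 1 + 1/6·14911/7776 + 1/2·2005/1296 + 1/6·223/216 + 1/6·25/36 = 111085/46656
E[N_6] = m(6) = 111085/46656


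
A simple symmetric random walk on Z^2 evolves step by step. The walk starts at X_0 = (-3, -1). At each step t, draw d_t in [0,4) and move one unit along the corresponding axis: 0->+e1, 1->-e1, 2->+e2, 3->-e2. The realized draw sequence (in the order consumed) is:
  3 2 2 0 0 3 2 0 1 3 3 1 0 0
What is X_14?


t=0: X=(-3, -1), d=3 → -e2, X_1=(-3, -2)
t=1: X=(-3, -2), d=2 → +e2, X_2=(-3, -1)
t=2: X=(-3, -1), d=2 → +e2, X_3=(-3, 0)
t=3: X=(-3, 0), d=0 → +e1, X_4=(-2, 0)
t=4: X=(-2, 0), d=0 → +e1, X_5=(-1, 0)
t=5: X=(-1, 0), d=3 → -e2, X_6=(-1, -1)
t=6: X=(-1, -1), d=2 → +e2, X_7=(-1, 0)
t=7: X=(-1, 0), d=0 → +e1, X_8=(0, 0)
t=8: X=(0, 0), d=1 → -e1, X_9=(-1, 0)
t=9: X=(-1, 0), d=3 → -e2, X_10=(-1, -1)
t=10: X=(-1, -1), d=3 → -e2, X_11=(-1, -2)
t=11: X=(-1, -2), d=1 → -e1, X_12=(-2, -2)
t=12: X=(-2, -2), d=0 → +e1, X_13=(-1, -2)
t=13: X=(-1, -2), d=0 → +e1, X_14=(0, -2)

(0, -2)


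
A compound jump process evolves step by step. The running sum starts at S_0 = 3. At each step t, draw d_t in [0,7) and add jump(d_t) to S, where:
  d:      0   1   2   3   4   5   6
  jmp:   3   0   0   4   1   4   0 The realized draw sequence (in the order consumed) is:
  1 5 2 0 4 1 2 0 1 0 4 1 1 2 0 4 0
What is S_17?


t=0: S=3, d=1, jump=0, S_1=3
t=1: S=3, d=5, jump=4, S_2=7
t=2: S=7, d=2, jump=0, S_3=7
t=3: S=7, d=0, jump=3, S_4=10
t=4: S=10, d=4, jump=1, S_5=11
t=5: S=11, d=1, jump=0, S_6=11
t=6: S=11, d=2, jump=0, S_7=11
t=7: S=11, d=0, jump=3, S_8=14
t=8: S=14, d=1, jump=0, S_9=14
t=9: S=14, d=0, jump=3, S_10=17
t=10: S=17, d=4, jump=1, S_11=18
t=11: S=18, d=1, jump=0, S_12=18
t=12: S=18, d=1, jump=0, S_13=18
t=13: S=18, d=2, jump=0, S_14=18
t=14: S=18, d=0, jump=3, S_15=21
t=15: S=21, d=4, jump=1, S_16=22
t=16: S=22, d=0, jump=3, S_17=25

25


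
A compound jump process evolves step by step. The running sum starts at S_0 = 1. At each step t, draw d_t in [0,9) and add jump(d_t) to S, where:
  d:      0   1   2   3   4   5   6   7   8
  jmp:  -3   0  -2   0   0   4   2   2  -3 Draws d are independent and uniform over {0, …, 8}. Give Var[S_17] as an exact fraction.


Outcome values over d=0..8: [-3, 0, -2, 0, 0, 4, 2, 2, -3]
Σy = 0, Σy² = 46, M = 9
μ = 0/9 = 0,  σ² = 46/9 − (0)² = 46/9
Independent increments: Var[S_17] = 17·σ² = 17·(46/9) = 782/9

782/9


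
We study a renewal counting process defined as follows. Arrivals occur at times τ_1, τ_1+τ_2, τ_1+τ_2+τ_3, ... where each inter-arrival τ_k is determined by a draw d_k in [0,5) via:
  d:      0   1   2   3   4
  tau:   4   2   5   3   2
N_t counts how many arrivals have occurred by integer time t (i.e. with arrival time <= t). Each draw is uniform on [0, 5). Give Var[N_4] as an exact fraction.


Inter-arrival values over d=0..4: [4, 2, 5, 3, 2]
Each d has probability 1/5, so the pmf of τ is: f(2) = 2/5, f(3) = 1/5, f(4) = 1/5, f(5) = 1/5
Let p_n(j) = P(N_n = j), with p_0 = [1]. Condition on τ_1: p_n(0) = P(τ > n), and for j >= 1, p_n(j) = Σ_{k<=n} f(k)·p_{n−k}(j−1)
p_1 = [1]  (j = 0)
p_2 = [3/5, 2/5]  (j = 0..1)
p_3 = [2/5, 3/5]  (j = 0..1)
p_4 = [1/5, 16/25, 4/25]  (j = 0..2)
E[N_4] = Σ j·p_4(j) = 24/25;  E[N_4²] = Σ j²·p_4(j) = 32/25
Var[N_4] = 32/25 − (24/25)² = 224/625

224/625


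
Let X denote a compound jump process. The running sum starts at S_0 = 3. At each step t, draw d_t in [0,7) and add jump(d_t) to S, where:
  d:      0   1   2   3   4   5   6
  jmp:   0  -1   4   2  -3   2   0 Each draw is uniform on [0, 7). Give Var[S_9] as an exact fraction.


Outcome values over d=0..6: [0, -1, 4, 2, -3, 2, 0]
Σy = 4, Σy² = 34, M = 7
μ = 4/7 = 4/7,  σ² = 34/7 − (4/7)² = 222/49
Independent increments: Var[S_9] = 9·σ² = 9·(222/49) = 1998/49

1998/49


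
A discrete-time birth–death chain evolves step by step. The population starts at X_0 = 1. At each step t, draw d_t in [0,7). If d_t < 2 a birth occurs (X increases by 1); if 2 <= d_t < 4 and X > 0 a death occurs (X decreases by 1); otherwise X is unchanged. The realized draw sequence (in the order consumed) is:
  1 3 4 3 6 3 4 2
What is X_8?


t=0: X=1, d=1 → birth, X_1=2
t=1: X=2, d=3 → death, X_2=1
t=2: X=1, d=4 → hold, X_3=1
t=3: X=1, d=3 → death, X_4=0
t=4: X=0, d=6 → hold, X_5=0
t=5: X=0, d=3 → hold, X_6=0
t=6: X=0, d=4 → hold, X_7=0
t=7: X=0, d=2 → hold, X_8=0

0


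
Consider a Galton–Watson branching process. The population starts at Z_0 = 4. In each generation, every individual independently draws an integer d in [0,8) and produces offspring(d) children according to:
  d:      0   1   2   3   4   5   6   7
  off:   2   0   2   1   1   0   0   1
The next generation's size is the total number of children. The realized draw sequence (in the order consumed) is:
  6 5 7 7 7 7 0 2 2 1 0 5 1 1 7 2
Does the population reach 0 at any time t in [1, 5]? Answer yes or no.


gen 0: Z_0=4, draws=[6, 5, 7, 7], offspring=[0, 0, 1, 1], Z_1=2
gen 1: Z_1=2, draws=[7, 7], offspring=[1, 1], Z_2=2
gen 2: Z_2=2, draws=[0, 2], offspring=[2, 2], Z_3=4
gen 3: Z_3=4, draws=[2, 1, 0, 5], offspring=[2, 0, 2, 0], Z_4=4
gen 4: Z_4=4, draws=[1, 1, 7, 2], offspring=[0, 0, 1, 2], Z_5=3

no


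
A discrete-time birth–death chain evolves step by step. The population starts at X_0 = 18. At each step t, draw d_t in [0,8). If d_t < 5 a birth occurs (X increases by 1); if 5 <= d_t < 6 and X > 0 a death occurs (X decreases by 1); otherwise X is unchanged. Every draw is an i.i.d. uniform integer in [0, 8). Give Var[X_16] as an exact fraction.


X can drop by at most 1 per step and X_0 = 18 > T = 16, so X_t >= 18 − t >= 2 > 0 for every t <= 16: the floor at 0 (the 'and X > 0' condition) never binds. Hence X_16 = X_0 + Σ_{t<16} Y_t with i.i.d. increments Y_t = y(d_t) ∈ {+1, −1, 0}.
Outcome values over d=0..7: [1, 1, 1, 1, 1, -1, 0, 0]
Σy = 4, Σy² = 6, M = 8
μ = 4/8 = 1/2,  σ² = 6/8 − (1/2)² = 1/2
Independent increments: Var[X_16] = 16·σ² = 16·(1/2) = 8

8


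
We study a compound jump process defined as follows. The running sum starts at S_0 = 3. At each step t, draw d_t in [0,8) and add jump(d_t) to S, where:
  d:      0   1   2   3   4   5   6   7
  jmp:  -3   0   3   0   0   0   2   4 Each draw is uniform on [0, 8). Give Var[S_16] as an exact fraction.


67

Outcome values over d=0..7: [-3, 0, 3, 0, 0, 0, 2, 4]
Σy = 6, Σy² = 38, M = 8
μ = 6/8 = 3/4,  σ² = 38/8 − (3/4)² = 67/16
Independent increments: Var[S_16] = 16·σ² = 16·(67/16) = 67


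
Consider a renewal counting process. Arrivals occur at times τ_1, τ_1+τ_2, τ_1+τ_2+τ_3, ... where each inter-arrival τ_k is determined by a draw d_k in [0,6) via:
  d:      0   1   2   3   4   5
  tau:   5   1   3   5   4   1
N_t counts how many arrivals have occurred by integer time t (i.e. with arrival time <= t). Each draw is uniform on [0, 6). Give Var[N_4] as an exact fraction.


4754/6561

Inter-arrival values over d=0..5: [5, 1, 3, 5, 4, 1]
Each d has probability 1/6, so the pmf of τ is: f(1) = 1/3, f(3) = 1/6, f(4) = 1/6, f(5) = 1/3
Let p_n(j) = P(N_n = j), with p_0 = [1]. Condition on τ_1: p_n(0) = P(τ > n), and for j >= 1, p_n(j) = Σ_{k<=n} f(k)·p_{n−k}(j−1)
p_1 = [2/3, 1/3]  (j = 0..1)
p_2 = [2/3, 2/9, 1/9]  (j = 0..2)
p_3 = [1/2, 7/18, 2/27, 1/27]  (j = 0..3)
p_4 = [1/3, 4/9, 5/27, 2/81, 1/81]  (j = 0..4)
E[N_4] = Σ j·p_4(j) = 76/81;  E[N_4²] = Σ j²·p_4(j) = 130/81
Var[N_4] = 130/81 − (76/81)² = 4754/6561


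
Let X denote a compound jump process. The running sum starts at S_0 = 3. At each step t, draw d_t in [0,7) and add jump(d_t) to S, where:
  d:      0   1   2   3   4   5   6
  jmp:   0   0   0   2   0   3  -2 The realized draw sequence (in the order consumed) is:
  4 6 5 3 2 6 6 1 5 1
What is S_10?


t=0: S=3, d=4, jump=0, S_1=3
t=1: S=3, d=6, jump=-2, S_2=1
t=2: S=1, d=5, jump=3, S_3=4
t=3: S=4, d=3, jump=2, S_4=6
t=4: S=6, d=2, jump=0, S_5=6
t=5: S=6, d=6, jump=-2, S_6=4
t=6: S=4, d=6, jump=-2, S_7=2
t=7: S=2, d=1, jump=0, S_8=2
t=8: S=2, d=5, jump=3, S_9=5
t=9: S=5, d=1, jump=0, S_10=5

5


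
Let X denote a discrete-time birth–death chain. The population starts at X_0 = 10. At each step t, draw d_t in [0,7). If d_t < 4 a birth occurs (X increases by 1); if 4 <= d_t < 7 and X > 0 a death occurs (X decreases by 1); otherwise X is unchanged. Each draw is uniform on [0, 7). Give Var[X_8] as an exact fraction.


384/49

X can drop by at most 1 per step and X_0 = 10 > T = 8, so X_t >= 10 − t >= 2 > 0 for every t <= 8: the floor at 0 (the 'and X > 0' condition) never binds. Hence X_8 = X_0 + Σ_{t<8} Y_t with i.i.d. increments Y_t = y(d_t) ∈ {+1, −1, 0}.
Outcome values over d=0..6: [1, 1, 1, 1, -1, -1, -1]
Σy = 1, Σy² = 7, M = 7
μ = 1/7 = 1/7,  σ² = 7/7 − (1/7)² = 48/49
Independent increments: Var[X_8] = 8·σ² = 8·(48/49) = 384/49


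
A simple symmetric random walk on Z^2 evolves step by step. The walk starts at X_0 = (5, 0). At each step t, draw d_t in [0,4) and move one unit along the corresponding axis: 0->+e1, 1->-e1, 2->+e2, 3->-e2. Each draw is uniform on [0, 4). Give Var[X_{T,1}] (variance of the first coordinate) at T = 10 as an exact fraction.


Outcome values over d=0..3: [1, -1, 0, 0]
Σy = 0, Σy² = 2, M = 4
μ = 0/4 = 0,  σ² = 2/4 − (0)² = 1/2
Independent increments: Var[X_10] = 10·σ² = 10·(1/2) = 5

5


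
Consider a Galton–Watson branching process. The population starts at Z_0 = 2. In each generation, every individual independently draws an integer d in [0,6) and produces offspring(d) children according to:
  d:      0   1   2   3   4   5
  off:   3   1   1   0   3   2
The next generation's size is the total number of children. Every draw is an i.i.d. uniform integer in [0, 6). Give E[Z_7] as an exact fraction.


Outcome values over d=0..5: [3, 1, 1, 0, 3, 2]
Σy = 10, Σy² = 24, M = 6
μ = 10/6 = 5/3,  σ² = 24/6 − (5/3)² = 11/9
E[Z_0] = 2
E[Z_1] = 5/3·E[Z_0] = 10/3
E[Z_2] = 5/3·E[Z_1] = 50/9
E[Z_3] = 5/3·E[Z_2] = 250/27
E[Z_4] = 5/3·E[Z_3] = 1250/81
E[Z_5] = 5/3·E[Z_4] = 6250/243
E[Z_6] = 5/3·E[Z_5] = 31250/729
E[Z_7] = 5/3·E[Z_6] = 156250/2187

156250/2187


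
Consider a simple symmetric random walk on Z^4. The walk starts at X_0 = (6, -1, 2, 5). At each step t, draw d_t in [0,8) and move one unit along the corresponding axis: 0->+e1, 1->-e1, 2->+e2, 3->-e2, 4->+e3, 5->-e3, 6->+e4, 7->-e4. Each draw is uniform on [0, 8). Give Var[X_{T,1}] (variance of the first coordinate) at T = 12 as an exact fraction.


Outcome values over d=0..7: [1, -1, 0, 0, 0, 0, 0, 0]
Σy = 0, Σy² = 2, M = 8
μ = 0/8 = 0,  σ² = 2/8 − (0)² = 1/4
Independent increments: Var[X_12] = 12·σ² = 12·(1/4) = 3

3


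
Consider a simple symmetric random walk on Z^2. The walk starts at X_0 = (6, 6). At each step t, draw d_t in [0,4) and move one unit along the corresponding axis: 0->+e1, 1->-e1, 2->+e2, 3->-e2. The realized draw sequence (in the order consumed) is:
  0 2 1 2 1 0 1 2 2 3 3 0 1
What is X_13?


t=0: X=(6, 6), d=0 → +e1, X_1=(7, 6)
t=1: X=(7, 6), d=2 → +e2, X_2=(7, 7)
t=2: X=(7, 7), d=1 → -e1, X_3=(6, 7)
t=3: X=(6, 7), d=2 → +e2, X_4=(6, 8)
t=4: X=(6, 8), d=1 → -e1, X_5=(5, 8)
t=5: X=(5, 8), d=0 → +e1, X_6=(6, 8)
t=6: X=(6, 8), d=1 → -e1, X_7=(5, 8)
t=7: X=(5, 8), d=2 → +e2, X_8=(5, 9)
t=8: X=(5, 9), d=2 → +e2, X_9=(5, 10)
t=9: X=(5, 10), d=3 → -e2, X_10=(5, 9)
t=10: X=(5, 9), d=3 → -e2, X_11=(5, 8)
t=11: X=(5, 8), d=0 → +e1, X_12=(6, 8)
t=12: X=(6, 8), d=1 → -e1, X_13=(5, 8)

(5, 8)


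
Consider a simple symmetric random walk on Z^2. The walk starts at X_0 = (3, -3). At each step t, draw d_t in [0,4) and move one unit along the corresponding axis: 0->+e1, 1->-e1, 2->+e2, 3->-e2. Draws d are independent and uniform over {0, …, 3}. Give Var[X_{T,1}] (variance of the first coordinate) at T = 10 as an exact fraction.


Outcome values over d=0..3: [1, -1, 0, 0]
Σy = 0, Σy² = 2, M = 4
μ = 0/4 = 0,  σ² = 2/4 − (0)² = 1/2
Independent increments: Var[X_10] = 10·σ² = 10·(1/2) = 5

5


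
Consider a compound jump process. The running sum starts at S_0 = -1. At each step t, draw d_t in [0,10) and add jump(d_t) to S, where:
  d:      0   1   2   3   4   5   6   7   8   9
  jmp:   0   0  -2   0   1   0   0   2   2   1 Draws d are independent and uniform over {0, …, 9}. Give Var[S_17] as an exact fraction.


527/25

Outcome values over d=0..9: [0, 0, -2, 0, 1, 0, 0, 2, 2, 1]
Σy = 4, Σy² = 14, M = 10
μ = 4/10 = 2/5,  σ² = 14/10 − (2/5)² = 31/25
Independent increments: Var[S_17] = 17·σ² = 17·(31/25) = 527/25


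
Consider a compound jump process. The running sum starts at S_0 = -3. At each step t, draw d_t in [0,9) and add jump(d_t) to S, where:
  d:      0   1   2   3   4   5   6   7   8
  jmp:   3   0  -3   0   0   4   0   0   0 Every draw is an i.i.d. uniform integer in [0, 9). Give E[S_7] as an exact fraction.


Outcome values over d=0..8: [3, 0, -3, 0, 0, 4, 0, 0, 0]
Σy = 4, Σy² = 34, M = 9
μ = 4/9 = 4/9,  σ² = 34/9 − (4/9)² = 290/81
E[S_7] = -3 + 7·(4/9) = 1/9

1/9


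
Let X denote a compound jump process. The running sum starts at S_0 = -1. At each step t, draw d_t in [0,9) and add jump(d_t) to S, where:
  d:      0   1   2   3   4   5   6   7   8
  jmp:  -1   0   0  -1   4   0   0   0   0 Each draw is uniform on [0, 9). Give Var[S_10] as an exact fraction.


Outcome values over d=0..8: [-1, 0, 0, -1, 4, 0, 0, 0, 0]
Σy = 2, Σy² = 18, M = 9
μ = 2/9 = 2/9,  σ² = 18/9 − (2/9)² = 158/81
Independent increments: Var[S_10] = 10·σ² = 10·(158/81) = 1580/81

1580/81


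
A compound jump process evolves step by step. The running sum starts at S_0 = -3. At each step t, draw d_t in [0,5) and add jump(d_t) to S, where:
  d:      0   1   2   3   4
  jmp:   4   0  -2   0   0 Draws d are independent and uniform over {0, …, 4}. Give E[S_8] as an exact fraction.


1/5

Outcome values over d=0..4: [4, 0, -2, 0, 0]
Σy = 2, Σy² = 20, M = 5
μ = 2/5 = 2/5,  σ² = 20/5 − (2/5)² = 96/25
E[S_8] = -3 + 8·(2/5) = 1/5


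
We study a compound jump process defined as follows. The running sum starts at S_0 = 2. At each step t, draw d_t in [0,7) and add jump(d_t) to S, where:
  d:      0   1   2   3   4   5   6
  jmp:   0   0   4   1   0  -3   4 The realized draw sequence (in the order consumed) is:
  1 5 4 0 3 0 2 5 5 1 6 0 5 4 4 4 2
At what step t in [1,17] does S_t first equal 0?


5

t=0: S=2, d=1, jump=0, S_1=2
t=1: S=2, d=5, jump=-3, S_2=-1
t=2: S=-1, d=4, jump=0, S_3=-1
t=3: S=-1, d=0, jump=0, S_4=-1
t=4: S=-1, d=3, jump=1, S_5=0
t=5: S=0, d=0, jump=0, S_6=0
t=6: S=0, d=2, jump=4, S_7=4
t=7: S=4, d=5, jump=-3, S_8=1
t=8: S=1, d=5, jump=-3, S_9=-2
t=9: S=-2, d=1, jump=0, S_10=-2
t=10: S=-2, d=6, jump=4, S_11=2
t=11: S=2, d=0, jump=0, S_12=2
t=12: S=2, d=5, jump=-3, S_13=-1
t=13: S=-1, d=4, jump=0, S_14=-1
t=14: S=-1, d=4, jump=0, S_15=-1
t=15: S=-1, d=4, jump=0, S_16=-1
t=16: S=-1, d=2, jump=4, S_17=3


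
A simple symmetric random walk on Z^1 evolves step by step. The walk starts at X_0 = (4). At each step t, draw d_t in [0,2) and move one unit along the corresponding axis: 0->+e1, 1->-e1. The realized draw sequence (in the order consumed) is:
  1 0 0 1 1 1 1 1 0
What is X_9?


t=0: X=(4), d=1 → -e1, X_1=(3)
t=1: X=(3), d=0 → +e1, X_2=(4)
t=2: X=(4), d=0 → +e1, X_3=(5)
t=3: X=(5), d=1 → -e1, X_4=(4)
t=4: X=(4), d=1 → -e1, X_5=(3)
t=5: X=(3), d=1 → -e1, X_6=(2)
t=6: X=(2), d=1 → -e1, X_7=(1)
t=7: X=(1), d=1 → -e1, X_8=(0)
t=8: X=(0), d=0 → +e1, X_9=(1)

(1)


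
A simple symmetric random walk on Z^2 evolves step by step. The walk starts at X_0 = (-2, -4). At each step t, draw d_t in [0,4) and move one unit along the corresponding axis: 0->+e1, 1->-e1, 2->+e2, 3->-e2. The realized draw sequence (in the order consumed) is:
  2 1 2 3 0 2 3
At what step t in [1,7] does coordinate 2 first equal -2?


3

t=0: X=(-2, -4), d=2 → +e2, X_1=(-2, -3)
t=1: X=(-2, -3), d=1 → -e1, X_2=(-3, -3)
t=2: X=(-3, -3), d=2 → +e2, X_3=(-3, -2)
t=3: X=(-3, -2), d=3 → -e2, X_4=(-3, -3)
t=4: X=(-3, -3), d=0 → +e1, X_5=(-2, -3)
t=5: X=(-2, -3), d=2 → +e2, X_6=(-2, -2)
t=6: X=(-2, -2), d=3 → -e2, X_7=(-2, -3)


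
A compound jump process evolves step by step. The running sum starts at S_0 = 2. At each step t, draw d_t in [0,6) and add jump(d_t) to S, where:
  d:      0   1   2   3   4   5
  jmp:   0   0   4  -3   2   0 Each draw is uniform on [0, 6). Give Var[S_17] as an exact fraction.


Outcome values over d=0..5: [0, 0, 4, -3, 2, 0]
Σy = 3, Σy² = 29, M = 6
μ = 3/6 = 1/2,  σ² = 29/6 − (1/2)² = 55/12
Independent increments: Var[S_17] = 17·σ² = 17·(55/12) = 935/12

935/12


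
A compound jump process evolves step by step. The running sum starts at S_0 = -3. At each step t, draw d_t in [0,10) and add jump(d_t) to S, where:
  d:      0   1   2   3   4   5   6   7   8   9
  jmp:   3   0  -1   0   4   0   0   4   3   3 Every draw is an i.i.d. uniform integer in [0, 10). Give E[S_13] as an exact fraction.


Outcome values over d=0..9: [3, 0, -1, 0, 4, 0, 0, 4, 3, 3]
Σy = 16, Σy² = 60, M = 10
μ = 16/10 = 8/5,  σ² = 60/10 − (8/5)² = 86/25
E[S_13] = -3 + 13·(8/5) = 89/5

89/5


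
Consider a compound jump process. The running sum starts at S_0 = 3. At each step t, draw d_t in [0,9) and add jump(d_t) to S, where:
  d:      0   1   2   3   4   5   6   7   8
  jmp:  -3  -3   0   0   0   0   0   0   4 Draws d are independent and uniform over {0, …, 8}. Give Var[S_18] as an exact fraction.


Outcome values over d=0..8: [-3, -3, 0, 0, 0, 0, 0, 0, 4]
Σy = -2, Σy² = 34, M = 9
μ = -2/9 = -2/9,  σ² = 34/9 − (-2/9)² = 302/81
Independent increments: Var[S_18] = 18·σ² = 18·(302/81) = 604/9

604/9


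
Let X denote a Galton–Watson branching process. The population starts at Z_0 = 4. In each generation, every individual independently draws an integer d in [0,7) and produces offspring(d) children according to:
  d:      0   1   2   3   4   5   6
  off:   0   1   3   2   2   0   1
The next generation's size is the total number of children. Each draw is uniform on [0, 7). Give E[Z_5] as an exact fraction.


Outcome values over d=0..6: [0, 1, 3, 2, 2, 0, 1]
Σy = 9, Σy² = 19, M = 7
μ = 9/7 = 9/7,  σ² = 19/7 − (9/7)² = 52/49
E[Z_0] = 4
E[Z_1] = 9/7·E[Z_0] = 36/7
E[Z_2] = 9/7·E[Z_1] = 324/49
E[Z_3] = 9/7·E[Z_2] = 2916/343
E[Z_4] = 9/7·E[Z_3] = 26244/2401
E[Z_5] = 9/7·E[Z_4] = 236196/16807

236196/16807


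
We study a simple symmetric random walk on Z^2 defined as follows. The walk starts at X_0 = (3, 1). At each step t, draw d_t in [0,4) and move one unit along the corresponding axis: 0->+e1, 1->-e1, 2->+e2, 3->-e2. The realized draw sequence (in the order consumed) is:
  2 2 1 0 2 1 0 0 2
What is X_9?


(4, 5)

t=0: X=(3, 1), d=2 → +e2, X_1=(3, 2)
t=1: X=(3, 2), d=2 → +e2, X_2=(3, 3)
t=2: X=(3, 3), d=1 → -e1, X_3=(2, 3)
t=3: X=(2, 3), d=0 → +e1, X_4=(3, 3)
t=4: X=(3, 3), d=2 → +e2, X_5=(3, 4)
t=5: X=(3, 4), d=1 → -e1, X_6=(2, 4)
t=6: X=(2, 4), d=0 → +e1, X_7=(3, 4)
t=7: X=(3, 4), d=0 → +e1, X_8=(4, 4)
t=8: X=(4, 4), d=2 → +e2, X_9=(4, 5)


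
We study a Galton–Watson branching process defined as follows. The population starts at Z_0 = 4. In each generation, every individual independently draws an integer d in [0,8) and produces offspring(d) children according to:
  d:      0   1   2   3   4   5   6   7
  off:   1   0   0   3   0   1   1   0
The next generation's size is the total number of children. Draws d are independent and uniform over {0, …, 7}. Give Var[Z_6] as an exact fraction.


Outcome values over d=0..7: [1, 0, 0, 3, 0, 1, 1, 0]
Σy = 6, Σy² = 12, M = 8
μ = 6/8 = 3/4,  σ² = 12/8 − (3/4)² = 15/16
V_0 = 0, E_0 = 4
V_1 = 15/16·E_0 + (3/4)²·V_0 = 15/4;  E_1 = 3
V_2 = 15/16·E_1 + (3/4)²·V_1 = 315/64;  E_2 = 9/4
V_3 = 15/16·E_2 + (3/4)²·V_2 = 4995/1024;  E_3 = 27/16
V_4 = 15/16·E_3 + (3/4)²·V_3 = 70875/16384;  E_4 = 81/64
V_5 = 15/16·E_4 + (3/4)²·V_4 = 948915/262144;  E_5 = 243/256
V_6 = 15/16·E_5 + (3/4)²·V_5 = 12272715/4194304;  E_6 = 729/1024

12272715/4194304


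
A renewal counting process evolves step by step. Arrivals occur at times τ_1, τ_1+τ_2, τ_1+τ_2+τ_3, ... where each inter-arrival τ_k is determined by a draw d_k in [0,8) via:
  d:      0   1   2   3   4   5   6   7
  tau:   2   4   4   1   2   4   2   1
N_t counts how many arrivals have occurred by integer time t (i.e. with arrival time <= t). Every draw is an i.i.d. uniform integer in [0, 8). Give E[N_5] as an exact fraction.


1841/1024

Inter-arrival values over d=0..7: [2, 4, 4, 1, 2, 4, 2, 1]
Each d has probability 1/8, so the pmf of τ is: f(1) = 1/4, f(2) = 3/8, f(4) = 3/8
Renewal equation for m(n) = E[N_n]: condition on τ_1 = k (if k <= n, one arrival plus a fresh copy on the remaining n−k steps): m(n) = F(n) + Σ_{k<=n} f(k)·m(n−k), where F(n) = P(τ <= n) and m(0) = 0
m(1) = F(1) = 1/4
m(2) = F(2) + f(1)·m(1) = 5/8 + 1/4·1/4 = 11/16
m(3) = F(3) + f(1)·m(2) + f(2)·m(1) = 5/8 + 1/4·11/16 + 3/8·1/4 = 57/64
m(4) = F(4) + f(1)·m(3) + f(2)·m(2) = 1 + 1/4·57/64 + 3/8·11/16 = 379/256
m(5) = F(5) + f(1)·m(4) + f(2)·m(3) + f(4)·m(1) = 1 + 1/4·379/256 + 3/8·57/64 + 3/8·1/4 = 1841/1024
E[N_5] = m(5) = 1841/1024


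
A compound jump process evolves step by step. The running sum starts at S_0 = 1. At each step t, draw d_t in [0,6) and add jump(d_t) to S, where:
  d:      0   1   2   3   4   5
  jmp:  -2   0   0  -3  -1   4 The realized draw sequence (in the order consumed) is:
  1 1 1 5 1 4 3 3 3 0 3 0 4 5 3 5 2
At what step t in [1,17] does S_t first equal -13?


t=0: S=1, d=1, jump=0, S_1=1
t=1: S=1, d=1, jump=0, S_2=1
t=2: S=1, d=1, jump=0, S_3=1
t=3: S=1, d=5, jump=4, S_4=5
t=4: S=5, d=1, jump=0, S_5=5
t=5: S=5, d=4, jump=-1, S_6=4
t=6: S=4, d=3, jump=-3, S_7=1
t=7: S=1, d=3, jump=-3, S_8=-2
t=8: S=-2, d=3, jump=-3, S_9=-5
t=9: S=-5, d=0, jump=-2, S_10=-7
t=10: S=-7, d=3, jump=-3, S_11=-10
t=11: S=-10, d=0, jump=-2, S_12=-12
t=12: S=-12, d=4, jump=-1, S_13=-13
t=13: S=-13, d=5, jump=4, S_14=-9
t=14: S=-9, d=3, jump=-3, S_15=-12
t=15: S=-12, d=5, jump=4, S_16=-8
t=16: S=-8, d=2, jump=0, S_17=-8

13


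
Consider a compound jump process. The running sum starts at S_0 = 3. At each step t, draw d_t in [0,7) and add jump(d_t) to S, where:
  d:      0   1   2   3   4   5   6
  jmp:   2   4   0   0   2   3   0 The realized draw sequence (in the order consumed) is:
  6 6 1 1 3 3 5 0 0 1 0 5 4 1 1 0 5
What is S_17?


42

t=0: S=3, d=6, jump=0, S_1=3
t=1: S=3, d=6, jump=0, S_2=3
t=2: S=3, d=1, jump=4, S_3=7
t=3: S=7, d=1, jump=4, S_4=11
t=4: S=11, d=3, jump=0, S_5=11
t=5: S=11, d=3, jump=0, S_6=11
t=6: S=11, d=5, jump=3, S_7=14
t=7: S=14, d=0, jump=2, S_8=16
t=8: S=16, d=0, jump=2, S_9=18
t=9: S=18, d=1, jump=4, S_10=22
t=10: S=22, d=0, jump=2, S_11=24
t=11: S=24, d=5, jump=3, S_12=27
t=12: S=27, d=4, jump=2, S_13=29
t=13: S=29, d=1, jump=4, S_14=33
t=14: S=33, d=1, jump=4, S_15=37
t=15: S=37, d=0, jump=2, S_16=39
t=16: S=39, d=5, jump=3, S_17=42


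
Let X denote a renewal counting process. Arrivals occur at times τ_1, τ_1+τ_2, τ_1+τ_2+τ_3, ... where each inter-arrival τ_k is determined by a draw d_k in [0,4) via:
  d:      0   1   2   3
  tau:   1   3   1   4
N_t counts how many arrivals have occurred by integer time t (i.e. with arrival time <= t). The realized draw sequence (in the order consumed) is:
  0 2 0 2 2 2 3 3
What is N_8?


6

draw d_1=0: τ_1=1, arrival time A_1=1
draw d_2=2: τ_2=1, arrival time A_2=2
draw d_3=0: τ_3=1, arrival time A_3=3
draw d_4=2: τ_4=1, arrival time A_4=4
draw d_5=2: τ_5=1, arrival time A_5=5
draw d_6=2: τ_6=1, arrival time A_6=6
draw d_7=3: τ_7=4, arrival time A_7=10
draw d_8=3: τ_8=4, arrival time A_8=14
N_t over t=0..8: 0:0 1:1 2:2 3:3 4:4 5:5 6:6 7:6 8:6


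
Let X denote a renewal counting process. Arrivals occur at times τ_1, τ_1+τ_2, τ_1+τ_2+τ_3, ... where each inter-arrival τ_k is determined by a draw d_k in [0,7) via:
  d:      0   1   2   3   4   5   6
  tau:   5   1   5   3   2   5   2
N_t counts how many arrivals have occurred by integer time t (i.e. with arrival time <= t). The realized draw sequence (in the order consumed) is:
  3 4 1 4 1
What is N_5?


draw d_1=3: τ_1=3, arrival time A_1=3
draw d_2=4: τ_2=2, arrival time A_2=5
draw d_3=1: τ_3=1, arrival time A_3=6
draw d_4=4: τ_4=2, arrival time A_4=8
draw d_5=1: τ_5=1, arrival time A_5=9
N_t over t=0..5: 0:0 1:0 2:0 3:1 4:1 5:2

2


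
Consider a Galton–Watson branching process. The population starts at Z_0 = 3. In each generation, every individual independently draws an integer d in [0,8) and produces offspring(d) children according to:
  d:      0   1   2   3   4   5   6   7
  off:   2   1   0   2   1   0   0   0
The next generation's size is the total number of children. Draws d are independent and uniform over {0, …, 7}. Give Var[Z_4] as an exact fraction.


Outcome values over d=0..7: [2, 1, 0, 2, 1, 0, 0, 0]
Σy = 6, Σy² = 10, M = 8
μ = 6/8 = 3/4,  σ² = 10/8 − (3/4)² = 11/16
V_0 = 0, E_0 = 3
V_1 = 11/16·E_0 + (3/4)²·V_0 = 33/16;  E_1 = 9/4
V_2 = 11/16·E_1 + (3/4)²·V_1 = 693/256;  E_2 = 27/16
V_3 = 11/16·E_2 + (3/4)²·V_2 = 10989/4096;  E_3 = 81/64
V_4 = 11/16·E_3 + (3/4)²·V_3 = 155925/65536;  E_4 = 243/256

155925/65536


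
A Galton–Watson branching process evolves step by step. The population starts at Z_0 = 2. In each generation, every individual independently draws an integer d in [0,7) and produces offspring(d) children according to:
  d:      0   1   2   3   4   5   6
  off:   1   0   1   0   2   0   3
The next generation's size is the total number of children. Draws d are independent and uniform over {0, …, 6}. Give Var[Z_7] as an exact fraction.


Outcome values over d=0..6: [1, 0, 1, 0, 2, 0, 3]
Σy = 7, Σy² = 15, M = 7
μ = 7/7 = 1,  σ² = 15/7 − (1)² = 8/7
V_0 = 0, E_0 = 2
V_1 = 8/7·E_0 + (1)²·V_0 = 16/7;  E_1 = 2
V_2 = 8/7·E_1 + (1)²·V_1 = 32/7;  E_2 = 2
V_3 = 8/7·E_2 + (1)²·V_2 = 48/7;  E_3 = 2
V_4 = 8/7·E_3 + (1)²·V_3 = 64/7;  E_4 = 2
V_5 = 8/7·E_4 + (1)²·V_4 = 80/7;  E_5 = 2
V_6 = 8/7·E_5 + (1)²·V_5 = 96/7;  E_6 = 2
V_7 = 8/7·E_6 + (1)²·V_6 = 16;  E_7 = 2

16


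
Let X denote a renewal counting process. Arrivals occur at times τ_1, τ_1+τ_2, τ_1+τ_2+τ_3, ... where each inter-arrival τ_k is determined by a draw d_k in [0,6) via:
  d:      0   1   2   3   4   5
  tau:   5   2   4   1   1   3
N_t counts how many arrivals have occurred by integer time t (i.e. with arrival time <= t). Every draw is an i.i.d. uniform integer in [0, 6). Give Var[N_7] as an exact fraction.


Inter-arrival values over d=0..5: [5, 2, 4, 1, 1, 3]
Each d has probability 1/6, so the pmf of τ is: f(1) = 1/3, f(2) = 1/6, f(3) = 1/6, f(4) = 1/6, f(5) = 1/6
Let p_n(j) = P(N_n = j), with p_0 = [1]. Condition on τ_1: p_n(0) = P(τ > n), and for j >= 1, p_n(j) = Σ_{k<=n} f(k)·p_{n−k}(j−1)
p_1 = [2/3, 1/3]  (j = 0..1)
p_2 = [1/2, 7/18, 1/9]  (j = 0..2)
p_3 = [1/3, 4/9, 5/27, 1/27]  (j = 0..3)
p_4 = [1/6, 17/36, 29/108, 13/162, 1/81]  (j = 0..4)
p_5 = [0, 17/36, 19/54, 5/36, 8/243, 1/243]  (j = 0..5)
p_6 = [0, 5/18, 31/72, 137/648, 16/243, 19/1458, 1/729]  (j = 0..6)
p_7 = [0, 1/6, 7/18, 8/27, 55/486, 43/1458, 11/2187, 1/2187]  (j = 0..7)
E[N_7] = Σ j·p_7(j) = 5395/2187;  E[N_7²] = Σ j²·p_7(j) = 15616/2187
Var[N_7] = 15616/2187 − (5395/2187)² = 5046167/4782969

5046167/4782969


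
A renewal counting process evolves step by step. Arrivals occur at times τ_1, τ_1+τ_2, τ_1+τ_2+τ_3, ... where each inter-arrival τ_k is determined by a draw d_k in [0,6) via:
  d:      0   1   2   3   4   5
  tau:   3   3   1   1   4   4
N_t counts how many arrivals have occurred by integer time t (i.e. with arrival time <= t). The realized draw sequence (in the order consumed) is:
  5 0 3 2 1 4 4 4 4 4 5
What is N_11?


4

draw d_1=5: τ_1=4, arrival time A_1=4
draw d_2=0: τ_2=3, arrival time A_2=7
draw d_3=3: τ_3=1, arrival time A_3=8
draw d_4=2: τ_4=1, arrival time A_4=9
draw d_5=1: τ_5=3, arrival time A_5=12
draw d_6=4: τ_6=4, arrival time A_6=16
draw d_7=4: τ_7=4, arrival time A_7=20
draw d_8=4: τ_8=4, arrival time A_8=24
draw d_9=4: τ_9=4, arrival time A_9=28
draw d_10=4: τ_10=4, arrival time A_10=32
draw d_11=5: τ_11=4, arrival time A_11=36
N_t over t=0..11: 0:0 1:0 2:0 3:0 4:1 5:1 6:1 7:2 8:3 9:4 10:4 11:4


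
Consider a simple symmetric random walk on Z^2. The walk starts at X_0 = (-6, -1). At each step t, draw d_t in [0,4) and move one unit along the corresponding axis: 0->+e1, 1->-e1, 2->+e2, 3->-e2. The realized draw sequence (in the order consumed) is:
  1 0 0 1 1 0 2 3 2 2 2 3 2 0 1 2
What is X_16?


(-6, 3)

t=0: X=(-6, -1), d=1 → -e1, X_1=(-7, -1)
t=1: X=(-7, -1), d=0 → +e1, X_2=(-6, -1)
t=2: X=(-6, -1), d=0 → +e1, X_3=(-5, -1)
t=3: X=(-5, -1), d=1 → -e1, X_4=(-6, -1)
t=4: X=(-6, -1), d=1 → -e1, X_5=(-7, -1)
t=5: X=(-7, -1), d=0 → +e1, X_6=(-6, -1)
t=6: X=(-6, -1), d=2 → +e2, X_7=(-6, 0)
t=7: X=(-6, 0), d=3 → -e2, X_8=(-6, -1)
t=8: X=(-6, -1), d=2 → +e2, X_9=(-6, 0)
t=9: X=(-6, 0), d=2 → +e2, X_10=(-6, 1)
t=10: X=(-6, 1), d=2 → +e2, X_11=(-6, 2)
t=11: X=(-6, 2), d=3 → -e2, X_12=(-6, 1)
t=12: X=(-6, 1), d=2 → +e2, X_13=(-6, 2)
t=13: X=(-6, 2), d=0 → +e1, X_14=(-5, 2)
t=14: X=(-5, 2), d=1 → -e1, X_15=(-6, 2)
t=15: X=(-6, 2), d=2 → +e2, X_16=(-6, 3)


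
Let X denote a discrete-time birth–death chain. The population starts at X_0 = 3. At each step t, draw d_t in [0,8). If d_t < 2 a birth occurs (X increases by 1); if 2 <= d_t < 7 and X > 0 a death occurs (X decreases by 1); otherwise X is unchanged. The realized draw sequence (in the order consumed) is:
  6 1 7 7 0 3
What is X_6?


t=0: X=3, d=6 → death, X_1=2
t=1: X=2, d=1 → birth, X_2=3
t=2: X=3, d=7 → hold, X_3=3
t=3: X=3, d=7 → hold, X_4=3
t=4: X=3, d=0 → birth, X_5=4
t=5: X=4, d=3 → death, X_6=3

3


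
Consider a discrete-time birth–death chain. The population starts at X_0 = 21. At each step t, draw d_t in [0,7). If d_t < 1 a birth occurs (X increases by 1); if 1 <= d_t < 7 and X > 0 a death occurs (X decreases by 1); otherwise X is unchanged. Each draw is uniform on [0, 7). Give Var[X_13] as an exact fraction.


312/49

X can drop by at most 1 per step and X_0 = 21 > T = 13, so X_t >= 21 − t >= 8 > 0 for every t <= 13: the floor at 0 (the 'and X > 0' condition) never binds. Hence X_13 = X_0 + Σ_{t<13} Y_t with i.i.d. increments Y_t = y(d_t) ∈ {+1, −1, 0}.
Outcome values over d=0..6: [1, -1, -1, -1, -1, -1, -1]
Σy = -5, Σy² = 7, M = 7
μ = -5/7 = -5/7,  σ² = 7/7 − (-5/7)² = 24/49
Independent increments: Var[X_13] = 13·σ² = 13·(24/49) = 312/49
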